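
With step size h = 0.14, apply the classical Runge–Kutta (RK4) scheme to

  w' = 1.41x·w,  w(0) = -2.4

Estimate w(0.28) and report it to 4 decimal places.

-2.5364

RK4: k1 = f(x_n, w_n); k2 = f(x_n + h/2, w_n + (h/2)·k1); k3 = f(x_n + h/2, w_n + (h/2)·k2); k4 = f(x_n + h, w_n + h·k3); w_{n+1} = w_n + (h/6)·(k1 + 2k2 + 2k3 + k4).
x=0.000000, w=-2.400000:
  k1 = f(0.000000, -2.400000) = 0.000000
  k2 = f(0.070000, -2.400000) = -0.236880
  k3 = f(0.070000, -2.416582) = -0.238517
  k4 = f(0.140000, -2.433392) = -0.480352
  w ← -2.400000 + (0.14/6)·(k1 + 2k2 + 2k3 + k4) = -2.433393
x=0.140000, w=-2.433393:
  k1 = f(0.140000, -2.433393) = -0.480352
  k2 = f(0.210000, -2.467018) = -0.730484
  k3 = f(0.210000, -2.484527) = -0.735669
  k4 = f(0.280000, -2.536387) = -1.001366
  w ← -2.433393 + (0.14/6)·(k1 + 2k2 + 2k3 + k4) = -2.536387
w(0.28) ≈ -2.5364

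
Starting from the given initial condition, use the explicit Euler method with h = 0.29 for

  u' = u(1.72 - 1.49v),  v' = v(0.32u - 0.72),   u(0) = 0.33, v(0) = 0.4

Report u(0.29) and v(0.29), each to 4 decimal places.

Euler on (u,v): u_{n+1} = u_n + h·u', v_{n+1} = v_n + h·v'.
0.000000: (0.330000, 0.400000); f=(0.370920, -0.245760) → (0.437567, 0.328730)
(u(0.29), v(0.29)) ≈ (0.4376, 0.3287)

0.4376, 0.3287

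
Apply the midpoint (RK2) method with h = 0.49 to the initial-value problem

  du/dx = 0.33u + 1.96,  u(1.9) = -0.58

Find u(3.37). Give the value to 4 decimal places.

2.7498

Midpoint: k1 = f(x_n, u_n); k2 = f(x_n + h/2, u_n + (h/2)·k1); u_{n+1} = u_n + h·k2.
x=1.900000, u=-0.580000:
  k1 = f(1.900000, -0.580000) = 1.768600
  k2 = f(2.145000, -0.146693) = 1.911591
  u ← -0.580000 + 0.49·1.911591 = 0.356680
x=2.390000, u=0.356680:
  k1 = f(2.390000, 0.356680) = 2.077704
  k2 = f(2.635000, 0.865717) = 2.245687
  u ← 0.356680 + 0.49·2.245687 = 1.457066
x=2.880000, u=1.457066:
  k1 = f(2.880000, 1.457066) = 2.440832
  k2 = f(3.125000, 2.055070) = 2.638173
  u ← 1.457066 + 0.49·2.638173 = 2.749771
u(3.37) ≈ 2.7498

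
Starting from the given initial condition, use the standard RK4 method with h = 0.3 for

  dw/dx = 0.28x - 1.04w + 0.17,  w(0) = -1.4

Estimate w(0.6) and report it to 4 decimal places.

RK4: k1 = f(x_n, w_n); k2 = f(x_n + h/2, w_n + (h/2)·k1); k3 = f(x_n + h/2, w_n + (h/2)·k2); k4 = f(x_n + h, w_n + h·k3); w_{n+1} = w_n + (h/6)·(k1 + 2k2 + 2k3 + k4).
x=0.000000, w=-1.400000:
  k1 = f(0.000000, -1.400000) = 1.626000
  k2 = f(0.150000, -1.156100) = 1.414344
  k3 = f(0.150000, -1.187848) = 1.447362
  k4 = f(0.300000, -0.965791) = 1.258423
  w ← -1.400000 + (0.3/6)·(k1 + 2k2 + 2k3 + k4) = -0.969608
x=0.300000, w=-0.969608:
  k1 = f(0.300000, -0.969608) = 1.262393
  k2 = f(0.450000, -0.780249) = 1.107459
  k3 = f(0.450000, -0.803489) = 1.131629
  k4 = f(0.600000, -0.630120) = 0.993324
  w ← -0.969608 + (0.3/6)·(k1 + 2k2 + 2k3 + k4) = -0.632914
w(0.6) ≈ -0.6329

-0.6329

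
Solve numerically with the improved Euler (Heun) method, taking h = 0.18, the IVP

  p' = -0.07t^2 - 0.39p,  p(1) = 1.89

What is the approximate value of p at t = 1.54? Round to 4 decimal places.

1.4744

Heun: k1 = f(t_n, p_n); k2 = f(t_n + h, p_n + h·k1); p_{n+1} = p_n + (h/2)·(k1 + k2).
t=1.000000, p=1.890000:
  k1 = f(1.000000, 1.890000) = -0.807100
  k2 = f(1.180000, 1.744722) = -0.777910
  p ← 1.890000 + (0.18/2)·(-0.807100 + (-0.777910)) = 1.747349
t=1.180000, p=1.747349:
  k1 = f(1.180000, 1.747349) = -0.778934
  k2 = f(1.360000, 1.607141) = -0.756257
  p ← 1.747349 + (0.18/2)·(-0.778934 + (-0.756257)) = 1.609182
t=1.360000, p=1.609182:
  k1 = f(1.360000, 1.609182) = -0.757053
  k2 = f(1.540000, 1.472912) = -0.740448
  p ← 1.609182 + (0.18/2)·(-0.757053 + (-0.740448)) = 1.474407
p(1.54) ≈ 1.4744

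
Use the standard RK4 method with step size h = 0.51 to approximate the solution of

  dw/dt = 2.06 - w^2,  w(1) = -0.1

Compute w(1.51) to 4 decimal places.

RK4: k1 = f(t_n, w_n); k2 = f(t_n + h/2, w_n + (h/2)·k1); k3 = f(t_n + h/2, w_n + (h/2)·k2); k4 = f(t_n + h, w_n + h·k3); w_{n+1} = w_n + (h/6)·(k1 + 2k2 + 2k3 + k4).
t=1.000000, w=-0.100000:
  k1 = f(1.000000, -0.100000) = 2.050000
  k2 = f(1.255000, 0.422750) = 1.881282
  k3 = f(1.255000, 0.379727) = 1.915807
  k4 = f(1.510000, 0.877062) = 1.290763
  w ← -0.100000 + (0.51/6)·(k1 + 2k2 + 2k3 + k4) = 0.829470
w(1.51) ≈ 0.8295

0.8295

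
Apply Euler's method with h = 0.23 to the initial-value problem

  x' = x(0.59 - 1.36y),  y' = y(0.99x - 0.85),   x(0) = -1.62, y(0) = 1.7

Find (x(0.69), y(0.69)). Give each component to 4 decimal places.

Euler on (x,y): x_{n+1} = x_n + h·x', y_{n+1} = y_n + h·y'.
0.000000: (-1.620000, 1.700000); f=(2.789640, -4.171460) → (-0.978383, 0.740564)
0.230000: (-0.978383, 0.740564); f=(0.408149, -1.346789) → (-0.884508, 0.430803)
0.460000: (-0.884508, 0.430803); f=(-0.003634, -0.743420) → (-0.885344, 0.259816)
(x(0.69), y(0.69)) ≈ (-0.8853, 0.2598)

-0.8853, 0.2598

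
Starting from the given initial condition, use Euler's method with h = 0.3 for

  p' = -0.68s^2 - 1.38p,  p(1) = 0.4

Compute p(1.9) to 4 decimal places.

-0.7138

Euler: p_{n+1} = p_n + h·f(s_n, p_n).
s=1.000000, p=0.400000: f=-1.232000 → p ← 0.400000 + 0.3·(-1.232000) = 0.030400
s=1.300000, p=0.030400: f=-1.191152 → p ← 0.030400 + 0.3·(-1.191152) = -0.326946
s=1.600000, p=-0.326946: f=-1.289615 → p ← -0.326946 + 0.3·(-1.289615) = -0.713830
p(1.9) ≈ -0.7138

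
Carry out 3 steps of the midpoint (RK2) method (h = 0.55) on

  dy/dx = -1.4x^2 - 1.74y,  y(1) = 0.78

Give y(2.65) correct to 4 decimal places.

-3.6833

Midpoint: k1 = f(x_n, y_n); k2 = f(x_n + h/2, y_n + (h/2)·k1); y_{n+1} = y_n + h·k2.
x=1.000000, y=0.780000:
  k1 = f(1.000000, 0.780000) = -2.757200
  k2 = f(1.275000, 0.021770) = -2.313755
  y ← 0.780000 + 0.55·(-2.313755) = -0.492565
x=1.550000, y=-0.492565:
  k1 = f(1.550000, -0.492565) = -2.506437
  k2 = f(1.825000, -1.181835) = -2.606482
  y ← -0.492565 + 0.55·(-2.606482) = -1.926130
x=2.100000, y=-1.926130:
  k1 = f(2.100000, -1.926130) = -2.822534
  k2 = f(2.375000, -2.702327) = -3.194826
  y ← -1.926130 + 0.55·(-3.194826) = -3.683285
y(2.65) ≈ -3.6833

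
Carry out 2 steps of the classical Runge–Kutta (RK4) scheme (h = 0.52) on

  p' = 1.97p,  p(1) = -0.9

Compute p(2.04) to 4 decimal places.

RK4: k1 = f(t_n, p_n); k2 = f(t_n + h/2, p_n + (h/2)·k1); k3 = f(t_n + h/2, p_n + (h/2)·k2); k4 = f(t_n + h, p_n + h·k3); p_{n+1} = p_n + (h/6)·(k1 + 2k2 + 2k3 + k4).
t=1.000000, p=-0.900000:
  k1 = f(1.000000, -0.900000) = -1.773000
  k2 = f(1.260000, -1.360980) = -2.681131
  k3 = f(1.260000, -1.597094) = -3.146275
  k4 = f(1.520000, -2.536063) = -4.996044
  p ← -0.900000 + (0.52/6)·(k1 + 2k2 + 2k3 + k4) = -2.496734
t=1.520000, p=-2.496734:
  k1 = f(1.520000, -2.496734) = -4.918566
  k2 = f(1.780000, -3.775561) = -7.437856
  k3 = f(1.780000, -4.430577) = -8.728236
  k4 = f(2.040000, -7.035417) = -13.859771
  p ← -2.496734 + (0.52/6)·(k1 + 2k2 + 2k3 + k4) = -6.926313
p(2.04) ≈ -6.9263

-6.9263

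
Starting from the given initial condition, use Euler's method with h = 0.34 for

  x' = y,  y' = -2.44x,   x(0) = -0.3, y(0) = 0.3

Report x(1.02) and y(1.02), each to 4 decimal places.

0.2311, 0.7226

Euler on (x,y): x_{n+1} = x_n + h·x', y_{n+1} = y_n + h·y'.
0.000000: (-0.300000, 0.300000); f=(0.300000, 0.732000) → (-0.198000, 0.548880)
0.340000: (-0.198000, 0.548880); f=(0.548880, 0.483120) → (-0.011381, 0.713141)
0.680000: (-0.011381, 0.713141); f=(0.713141, 0.027769) → (0.231087, 0.722582)
(x(1.02), y(1.02)) ≈ (0.2311, 0.7226)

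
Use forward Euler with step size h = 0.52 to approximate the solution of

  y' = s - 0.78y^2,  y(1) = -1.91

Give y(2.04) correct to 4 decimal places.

-5.4194

Euler: y_{n+1} = y_n + h·f(s_n, y_n).
s=1.000000, y=-1.910000: f=-1.845518 → y ← -1.910000 + 0.52·(-1.845518) = -2.869669
s=1.520000, y=-2.869669: f=-4.903302 → y ← -2.869669 + 0.52·(-4.903302) = -5.419386
y(2.04) ≈ -5.4194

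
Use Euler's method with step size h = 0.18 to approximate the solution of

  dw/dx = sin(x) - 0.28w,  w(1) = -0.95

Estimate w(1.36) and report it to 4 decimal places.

-0.5464

Euler: w_{n+1} = w_n + h·f(x_n, w_n).
x=1.000000, w=-0.950000: f=1.107471 → w ← -0.950000 + 0.18·1.107471 = -0.750655
x=1.180000, w=-0.750655: f=1.134789 → w ← -0.750655 + 0.18·1.134789 = -0.546393
w(1.36) ≈ -0.5464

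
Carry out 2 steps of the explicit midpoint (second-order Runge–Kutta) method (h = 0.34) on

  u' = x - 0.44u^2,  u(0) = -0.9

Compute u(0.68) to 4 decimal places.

-0.9547

Midpoint: k1 = f(x_n, u_n); k2 = f(x_n + h/2, u_n + (h/2)·k1); u_{n+1} = u_n + h·k2.
x=0.000000, u=-0.900000:
  k1 = f(0.000000, -0.900000) = -0.356400
  k2 = f(0.170000, -0.960588) = -0.236001
  u ← -0.900000 + 0.34·(-0.236001) = -0.980240
x=0.340000, u=-0.980240:
  k1 = f(0.340000, -0.980240) = -0.082783
  k2 = f(0.510000, -0.994313) = 0.074990
  u ← -0.980240 + 0.34·0.074990 = -0.954744
u(0.68) ≈ -0.9547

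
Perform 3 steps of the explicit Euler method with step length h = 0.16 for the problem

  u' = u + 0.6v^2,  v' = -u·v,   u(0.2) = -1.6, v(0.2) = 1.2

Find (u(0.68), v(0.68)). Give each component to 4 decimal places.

-1.7040, 2.4670

Euler on (u,v): u_{n+1} = u_n + h·u', v_{n+1} = v_n + h·v'.
0.200000: (-1.600000, 1.200000); f=(-0.736000, 1.920000) → (-1.717760, 1.507200)
0.360000: (-1.717760, 1.507200); f=(-0.354769, 2.589008) → (-1.774523, 1.921441)
0.520000: (-1.774523, 1.921441); f=(0.440639, 3.409642) → (-1.704021, 2.466984)
(u(0.68), v(0.68)) ≈ (-1.7040, 2.4670)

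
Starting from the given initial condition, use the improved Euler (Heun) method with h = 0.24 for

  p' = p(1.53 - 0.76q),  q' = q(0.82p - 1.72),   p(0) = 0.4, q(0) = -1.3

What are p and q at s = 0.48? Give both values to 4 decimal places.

Heun on (p,q): k1 = f(s_n, state_n); k2 = f(s_n + h, state_n + h·k1); state_{n+1} = state_n + (h/2)·(k1 + k2).
0.000000: (0.400000, -1.300000)
  k1 = (1.007200, 1.809600)
  predictor → (0.641728, -0.865696)
  k2 = (1.404055, 1.033453)
  → (0.689351, -0.958834)
0.240000: (0.689351, -0.958834)
  k1 = (1.557046, 1.107196)
  predictor → (1.063042, -0.693106)
  k2 = (2.186422, 0.587966)
  → (1.138567, -0.755414)
(p(0.48), q(0.48)) ≈ (1.1386, -0.7554)

1.1386, -0.7554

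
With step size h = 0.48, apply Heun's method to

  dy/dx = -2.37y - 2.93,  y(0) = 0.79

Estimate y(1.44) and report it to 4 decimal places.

-0.9683

Heun: k1 = f(x_n, y_n); k2 = f(x_n + h, y_n + h·k1); y_{n+1} = y_n + (h/2)·(k1 + k2).
x=0.000000, y=0.790000:
  k1 = f(0.000000, 0.790000) = -4.802300
  k2 = f(0.480000, -1.515104) = 0.660796
  y ← 0.790000 + (0.48/2)·(-4.802300 + 0.660796) = -0.203961
x=0.480000, y=-0.203961:
  k1 = f(0.480000, -0.203961) = -2.446613
  k2 = f(0.960000, -1.378335) = 0.336654
  y ← -0.203961 + (0.48/2)·(-2.446613 + 0.336654) = -0.710351
x=0.960000, y=-0.710351:
  k1 = f(0.960000, -0.710351) = -1.246468
  k2 = f(1.440000, -1.308656) = 0.171514
  y ← -0.710351 + (0.48/2)·(-1.246468 + 0.171514) = -0.968340
y(1.44) ≈ -0.9683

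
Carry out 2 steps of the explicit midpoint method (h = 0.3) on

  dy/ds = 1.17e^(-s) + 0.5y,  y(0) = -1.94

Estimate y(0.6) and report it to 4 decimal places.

Midpoint: k1 = f(s_n, y_n); k2 = f(s_n + h/2, y_n + (h/2)·k1); y_{n+1} = y_n + h·k2.
s=0.000000, y=-1.940000:
  k1 = f(0.000000, -1.940000) = 0.200000
  k2 = f(0.150000, -1.910000) = 0.052028
  y ← -1.940000 + 0.3·0.052028 = -1.924392
s=0.300000, y=-1.924392:
  k1 = f(0.300000, -1.924392) = -0.095438
  k2 = f(0.450000, -1.938707) = -0.223329
  y ← -1.924392 + 0.3·(-0.223329) = -1.991390
y(0.6) ≈ -1.9914

-1.9914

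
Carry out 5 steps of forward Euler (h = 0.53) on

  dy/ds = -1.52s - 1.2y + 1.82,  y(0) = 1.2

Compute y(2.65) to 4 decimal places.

-0.7932

Euler: y_{n+1} = y_n + h·f(s_n, y_n).
s=0.000000, y=1.200000: f=0.380000 → y ← 1.200000 + 0.53·0.380000 = 1.401400
s=0.530000, y=1.401400: f=-0.667280 → y ← 1.401400 + 0.53·(-0.667280) = 1.047742
s=1.060000, y=1.047742: f=-1.048490 → y ← 1.047742 + 0.53·(-1.048490) = 0.492042
s=1.590000, y=0.492042: f=-1.187250 → y ← 0.492042 + 0.53·(-1.187250) = -0.137201
s=2.120000, y=-0.137201: f=-1.237759 → y ← -0.137201 + 0.53·(-1.237759) = -0.793213
y(2.65) ≈ -0.7932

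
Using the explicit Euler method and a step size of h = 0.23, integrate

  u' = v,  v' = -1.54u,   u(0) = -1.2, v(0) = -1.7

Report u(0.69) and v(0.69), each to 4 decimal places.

-2.0479, -0.0440

Euler on (u,v): u_{n+1} = u_n + h·u', v_{n+1} = v_n + h·v'.
0.000000: (-1.200000, -1.700000); f=(-1.700000, 1.848000) → (-1.591000, -1.274960)
0.230000: (-1.591000, -1.274960); f=(-1.274960, 2.450140) → (-1.884241, -0.711428)
0.460000: (-1.884241, -0.711428); f=(-0.711428, 2.901731) → (-2.047869, -0.044030)
(u(0.69), v(0.69)) ≈ (-2.0479, -0.0440)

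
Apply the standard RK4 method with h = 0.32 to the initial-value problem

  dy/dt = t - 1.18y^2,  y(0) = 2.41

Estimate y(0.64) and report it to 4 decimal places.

RK4: k1 = f(t_n, y_n); k2 = f(t_n + h/2, y_n + (h/2)·k1); k3 = f(t_n + h/2, y_n + (h/2)·k2); k4 = f(t_n + h, y_n + h·k3); y_{n+1} = y_n + (h/6)·(k1 + 2k2 + 2k3 + k4).
t=0.000000, y=2.410000:
  k1 = f(0.000000, 2.410000) = -6.853558
  k2 = f(0.160000, 1.313431) = -1.875618
  k3 = f(0.160000, 2.109901) = -5.092985
  k4 = f(0.320000, 0.780245) = -0.398362
  y ← 2.410000 + (0.32/6)·(k1 + 2k2 + 2k3 + k4) = 1.279913
t=0.320000, y=1.279913:
  k1 = f(0.320000, 1.279913) = -1.613050
  k2 = f(0.480000, 1.021825) = -0.752070
  k3 = f(0.480000, 1.159582) = -1.106664
  k4 = f(0.640000, 0.925781) = -0.371342
  y ← 1.279913 + (0.32/6)·(k1 + 2k2 + 2k3 + k4) = 0.975814
y(0.64) ≈ 0.9758

0.9758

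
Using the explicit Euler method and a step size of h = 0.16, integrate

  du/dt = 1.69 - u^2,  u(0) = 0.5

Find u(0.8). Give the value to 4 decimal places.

1.2057

Euler: u_{n+1} = u_n + h·f(t_n, u_n).
t=0.000000, u=0.500000: f=1.440000 → u ← 0.500000 + 0.16·1.440000 = 0.730400
t=0.160000, u=0.730400: f=1.156516 → u ← 0.730400 + 0.16·1.156516 = 0.915443
t=0.320000, u=0.915443: f=0.851965 → u ← 0.915443 + 0.16·0.851965 = 1.051757
t=0.480000, u=1.051757: f=0.583807 → u ← 1.051757 + 0.16·0.583807 = 1.145166
t=0.640000, u=1.145166: f=0.378595 → u ← 1.145166 + 0.16·0.378595 = 1.205741
u(0.8) ≈ 1.2057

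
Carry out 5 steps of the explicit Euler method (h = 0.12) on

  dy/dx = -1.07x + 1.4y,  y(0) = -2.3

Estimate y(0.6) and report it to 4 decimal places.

Euler: y_{n+1} = y_n + h·f(x_n, y_n).
x=0.000000, y=-2.300000: f=-3.220000 → y ← -2.300000 + 0.12·(-3.220000) = -2.686400
x=0.120000, y=-2.686400: f=-3.889360 → y ← -2.686400 + 0.12·(-3.889360) = -3.153123
x=0.240000, y=-3.153123: f=-4.671172 → y ← -3.153123 + 0.12·(-4.671172) = -3.713664
x=0.360000, y=-3.713664: f=-5.584329 → y ← -3.713664 + 0.12·(-5.584329) = -4.383783
x=0.480000, y=-4.383783: f=-6.650897 → y ← -4.383783 + 0.12·(-6.650897) = -5.181891
y(0.6) ≈ -5.1819

-5.1819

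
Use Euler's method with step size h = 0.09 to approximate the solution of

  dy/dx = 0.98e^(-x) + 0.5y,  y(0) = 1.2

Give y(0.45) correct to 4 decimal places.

Euler: y_{n+1} = y_n + h·f(x_n, y_n).
x=0.000000, y=1.200000: f=1.580000 → y ← 1.200000 + 0.09·1.580000 = 1.342200
x=0.090000, y=1.342200: f=1.566753 → y ← 1.342200 + 0.09·1.566753 = 1.483208
x=0.180000, y=1.483208: f=1.560169 → y ← 1.483208 + 0.09·1.560169 = 1.623623
x=0.270000, y=1.623623: f=1.559923 → y ← 1.623623 + 0.09·1.559923 = 1.764016
x=0.360000, y=1.764016: f=1.565731 → y ← 1.764016 + 0.09·1.565731 = 1.904932
y(0.45) ≈ 1.9049

1.9049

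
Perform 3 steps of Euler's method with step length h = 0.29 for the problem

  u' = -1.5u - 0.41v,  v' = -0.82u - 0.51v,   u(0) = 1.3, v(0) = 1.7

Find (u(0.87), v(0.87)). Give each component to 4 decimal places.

Euler on (u,v): u_{n+1} = u_n + h·u', v_{n+1} = v_n + h·v'.
0.000000: (1.300000, 1.700000); f=(-2.647000, -1.933000) → (0.532370, 1.139430)
0.290000: (0.532370, 1.139430); f=(-1.265721, -1.017653) → (0.165311, 0.844311)
0.580000: (0.165311, 0.844311); f=(-0.594134, -0.566153) → (-0.006988, 0.680126)
(u(0.87), v(0.87)) ≈ (-0.0070, 0.6801)

-0.0070, 0.6801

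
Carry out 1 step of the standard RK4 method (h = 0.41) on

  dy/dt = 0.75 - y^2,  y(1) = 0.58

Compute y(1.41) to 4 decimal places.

RK4: k1 = f(t_n, y_n); k2 = f(t_n + h/2, y_n + (h/2)·k1); k3 = f(t_n + h/2, y_n + (h/2)·k2); k4 = f(t_n + h, y_n + h·k3); y_{n+1} = y_n + (h/6)·(k1 + 2k2 + 2k3 + k4).
t=1.000000, y=0.580000:
  k1 = f(1.000000, 0.580000) = 0.413600
  k2 = f(1.205000, 0.664788) = 0.308057
  k3 = f(1.205000, 0.643152) = 0.336356
  k4 = f(1.410000, 0.717906) = 0.234611
  y ← 0.580000 + (0.41/6)·(k1 + 2k2 + 2k3 + k4) = 0.712364
y(1.41) ≈ 0.7124

0.7124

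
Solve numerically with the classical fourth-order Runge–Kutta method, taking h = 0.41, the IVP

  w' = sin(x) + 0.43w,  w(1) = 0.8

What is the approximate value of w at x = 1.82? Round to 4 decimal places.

2.0779

RK4: k1 = f(x_n, w_n); k2 = f(x_n + h/2, w_n + (h/2)·k1); k3 = f(x_n + h/2, w_n + (h/2)·k2); k4 = f(x_n + h, w_n + h·k3); w_{n+1} = w_n + (h/6)·(k1 + 2k2 + 2k3 + k4).
x=1.000000, w=0.800000:
  k1 = f(1.000000, 0.800000) = 1.185471
  k2 = f(1.205000, 1.043022) = 1.382338
  k3 = f(1.205000, 1.083379) = 1.399692
  k4 = f(1.410000, 1.373874) = 1.577866
  w ← 0.800000 + (0.41/6)·(k1 + 2k2 + 2k3 + k4) = 1.369039
x=1.410000, w=1.369039:
  k1 = f(1.410000, 1.369039) = 1.575787
  k2 = f(1.615000, 1.692075) = 1.726616
  k3 = f(1.615000, 1.722995) = 1.739911
  k4 = f(1.820000, 2.082402) = 1.864542
  w ← 1.369039 + (0.41/6)·(k1 + 2k2 + 2k3 + k4) = 2.077887
w(1.82) ≈ 2.0779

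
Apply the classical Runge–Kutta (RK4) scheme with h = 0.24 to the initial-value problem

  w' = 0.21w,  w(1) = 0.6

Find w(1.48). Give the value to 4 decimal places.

0.6636

RK4: k1 = f(s_n, w_n); k2 = f(s_n + h/2, w_n + (h/2)·k1); k3 = f(s_n + h/2, w_n + (h/2)·k2); k4 = f(s_n + h, w_n + h·k3); w_{n+1} = w_n + (h/6)·(k1 + 2k2 + 2k3 + k4).
s=1.000000, w=0.600000:
  k1 = f(1.000000, 0.600000) = 0.126000
  k2 = f(1.120000, 0.615120) = 0.129175
  k3 = f(1.120000, 0.615501) = 0.129255
  k4 = f(1.240000, 0.631021) = 0.132514
  w ← 0.600000 + (0.24/6)·(k1 + 2k2 + 2k3 + k4) = 0.631015
s=1.240000, w=0.631015:
  k1 = f(1.240000, 0.631015) = 0.132513
  k2 = f(1.360000, 0.646917) = 0.135852
  k3 = f(1.360000, 0.647317) = 0.135937
  k4 = f(1.480000, 0.663640) = 0.139364
  w ← 0.631015 + (0.24/6)·(k1 + 2k2 + 2k3 + k4) = 0.663633
w(1.48) ≈ 0.6636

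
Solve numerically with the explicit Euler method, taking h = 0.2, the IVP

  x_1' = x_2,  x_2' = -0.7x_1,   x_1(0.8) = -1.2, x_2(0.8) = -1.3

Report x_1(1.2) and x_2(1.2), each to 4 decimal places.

Euler on (x_1,x_2): x_1_{n+1} = x_1_n + h·x_1', x_2_{n+1} = x_2_n + h·x_2'.
0.800000: (-1.200000, -1.300000); f=(-1.300000, 0.840000) → (-1.460000, -1.132000)
1.000000: (-1.460000, -1.132000); f=(-1.132000, 1.022000) → (-1.686400, -0.927600)
(x_1(1.2), x_2(1.2)) ≈ (-1.6864, -0.9276)

-1.6864, -0.9276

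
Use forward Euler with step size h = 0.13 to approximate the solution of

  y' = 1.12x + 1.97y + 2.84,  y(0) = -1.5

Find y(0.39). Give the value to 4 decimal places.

Euler: y_{n+1} = y_n + h·f(x_n, y_n).
x=0.000000, y=-1.500000: f=-0.115000 → y ← -1.500000 + 0.13·(-0.115000) = -1.514950
x=0.130000, y=-1.514950: f=0.001148 → y ← -1.514950 + 0.13·0.001148 = -1.514801
x=0.260000, y=-1.514801: f=0.147043 → y ← -1.514801 + 0.13·0.147043 = -1.495685
y(0.39) ≈ -1.4957

-1.4957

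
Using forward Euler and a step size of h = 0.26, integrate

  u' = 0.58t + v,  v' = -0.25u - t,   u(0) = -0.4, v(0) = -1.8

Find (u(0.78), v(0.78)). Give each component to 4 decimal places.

-1.6758, -1.8365

Euler on (u,v): u_{n+1} = u_n + h·u', v_{n+1} = v_n + h·v'.
0.000000: (-0.400000, -1.800000); f=(-1.800000, 0.100000) → (-0.868000, -1.774000)
0.260000: (-0.868000, -1.774000); f=(-1.623200, -0.043000) → (-1.290032, -1.785180)
0.520000: (-1.290032, -1.785180); f=(-1.483580, -0.197492) → (-1.675763, -1.836528)
(u(0.78), v(0.78)) ≈ (-1.6758, -1.8365)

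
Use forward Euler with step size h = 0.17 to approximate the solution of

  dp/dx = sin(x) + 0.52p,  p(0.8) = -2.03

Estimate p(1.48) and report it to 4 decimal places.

-2.1930

Euler: p_{n+1} = p_n + h·f(x_n, p_n).
x=0.800000, p=-2.030000: f=-0.338244 → p ← -2.030000 + 0.17·(-0.338244) = -2.087501
x=0.970000, p=-2.087501: f=-0.260615 → p ← -2.087501 + 0.17·(-0.260615) = -2.131806
x=1.140000, p=-2.131806: f=-0.199906 → p ← -2.131806 + 0.17·(-0.199906) = -2.165790
x=1.310000, p=-2.165790: f=-0.160026 → p ← -2.165790 + 0.17·(-0.160026) = -2.192994
p(1.48) ≈ -2.1930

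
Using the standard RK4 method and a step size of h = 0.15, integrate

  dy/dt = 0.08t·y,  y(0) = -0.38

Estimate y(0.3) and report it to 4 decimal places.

RK4: k1 = f(t_n, y_n); k2 = f(t_n + h/2, y_n + (h/2)·k1); k3 = f(t_n + h/2, y_n + (h/2)·k2); k4 = f(t_n + h, y_n + h·k3); y_{n+1} = y_n + (h/6)·(k1 + 2k2 + 2k3 + k4).
t=0.000000, y=-0.380000:
  k1 = f(0.000000, -0.380000) = 0.000000
  k2 = f(0.075000, -0.380000) = -0.002280
  k3 = f(0.075000, -0.380171) = -0.002281
  k4 = f(0.150000, -0.380342) = -0.004564
  y ← -0.380000 + (0.15/6)·(k1 + 2k2 + 2k3 + k4) = -0.380342
t=0.150000, y=-0.380342:
  k1 = f(0.150000, -0.380342) = -0.004564
  k2 = f(0.225000, -0.380684) = -0.006852
  k3 = f(0.225000, -0.380856) = -0.006855
  k4 = f(0.300000, -0.381370) = -0.009153
  y ← -0.380342 + (0.15/6)·(k1 + 2k2 + 2k3 + k4) = -0.381370
y(0.3) ≈ -0.3814

-0.3814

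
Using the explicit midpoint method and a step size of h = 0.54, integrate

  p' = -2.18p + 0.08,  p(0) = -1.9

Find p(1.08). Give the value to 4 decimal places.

-0.4784

Midpoint: k1 = f(t_n, p_n); k2 = f(t_n + h/2, p_n + (h/2)·k1); p_{n+1} = p_n + h·k2.
t=0.000000, p=-1.900000:
  k1 = f(0.000000, -1.900000) = 4.222000
  k2 = f(0.270000, -0.760060) = 1.736931
  p ← -1.900000 + 0.54·1.736931 = -0.962057
t=0.540000, p=-0.962057:
  k1 = f(0.540000, -0.962057) = 2.177285
  k2 = f(0.810000, -0.374190) = 0.895735
  p ← -0.962057 + 0.54·0.895735 = -0.478360
p(1.08) ≈ -0.4784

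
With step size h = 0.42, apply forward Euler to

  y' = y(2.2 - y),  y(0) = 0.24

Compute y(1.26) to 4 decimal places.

Euler: y_{n+1} = y_n + h·f(s_n, y_n).
s=0.000000, y=0.240000: f=0.470400 → y ← 0.240000 + 0.42·0.470400 = 0.437568
s=0.420000, y=0.437568: f=0.771184 → y ← 0.437568 + 0.42·0.771184 = 0.761465
s=0.840000, y=0.761465: f=1.095394 → y ← 0.761465 + 0.42·1.095394 = 1.221531
y(1.26) ≈ 1.2215

1.2215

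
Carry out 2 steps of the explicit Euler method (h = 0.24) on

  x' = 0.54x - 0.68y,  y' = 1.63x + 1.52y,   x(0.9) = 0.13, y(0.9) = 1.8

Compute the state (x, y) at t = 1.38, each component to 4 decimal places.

-0.5752, 3.3648

Euler on (x,y): x_{n+1} = x_n + h·x', y_{n+1} = y_n + h·y'.
0.900000: (0.130000, 1.800000); f=(-1.153800, 2.947900) → (-0.146912, 2.507496)
1.140000: (-0.146912, 2.507496); f=(-1.784430, 3.571927) → (-0.575175, 3.364759)
(x(1.38), y(1.38)) ≈ (-0.5752, 3.3648)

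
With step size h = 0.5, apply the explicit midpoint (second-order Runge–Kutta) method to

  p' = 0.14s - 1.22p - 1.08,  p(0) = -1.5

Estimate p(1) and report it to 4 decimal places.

Midpoint: k1 = f(s_n, p_n); k2 = f(s_n + h/2, p_n + (h/2)·k1); p_{n+1} = p_n + h·k2.
s=0.000000, p=-1.500000:
  k1 = f(0.000000, -1.500000) = 0.750000
  k2 = f(0.250000, -1.312500) = 0.556250
  p ← -1.500000 + 0.5·0.556250 = -1.221875
s=0.500000, p=-1.221875:
  k1 = f(0.500000, -1.221875) = 0.480687
  k2 = f(0.750000, -1.101703) = 0.369078
  p ← -1.221875 + 0.5·0.369078 = -1.037336
p(1) ≈ -1.0373

-1.0373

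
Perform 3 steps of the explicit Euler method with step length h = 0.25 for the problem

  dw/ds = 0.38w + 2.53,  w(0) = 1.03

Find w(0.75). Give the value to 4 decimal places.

3.4358

Euler: w_{n+1} = w_n + h·f(s_n, w_n).
s=0.000000, w=1.030000: f=2.921400 → w ← 1.030000 + 0.25·2.921400 = 1.760350
s=0.250000, w=1.760350: f=3.198933 → w ← 1.760350 + 0.25·3.198933 = 2.560083
s=0.500000, w=2.560083: f=3.502832 → w ← 2.560083 + 0.25·3.502832 = 3.435791
w(0.75) ≈ 3.4358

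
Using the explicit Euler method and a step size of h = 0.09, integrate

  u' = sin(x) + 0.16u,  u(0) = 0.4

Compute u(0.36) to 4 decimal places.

Euler: u_{n+1} = u_n + h·f(x_n, u_n).
x=0.000000, u=0.400000: f=0.064000 → u ← 0.400000 + 0.09·0.064000 = 0.405760
x=0.090000, u=0.405760: f=0.154800 → u ← 0.405760 + 0.09·0.154800 = 0.419692
x=0.180000, u=0.419692: f=0.246180 → u ← 0.419692 + 0.09·0.246180 = 0.441848
x=0.270000, u=0.441848: f=0.337427 → u ← 0.441848 + 0.09·0.337427 = 0.472217
u(0.36) ≈ 0.4722

0.4722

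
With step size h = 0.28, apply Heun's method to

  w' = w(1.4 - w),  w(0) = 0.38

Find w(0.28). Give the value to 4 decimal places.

Heun: k1 = f(s_n, w_n); k2 = f(s_n + h, w_n + h·k1); w_{n+1} = w_n + (h/2)·(k1 + k2).
s=0.000000, w=0.380000:
  k1 = f(0.000000, 0.380000) = 0.387600
  k2 = f(0.280000, 0.488528) = 0.445280
  w ← 0.380000 + (0.28/2)·(0.387600 + 0.445280) = 0.496603
w(0.28) ≈ 0.4966

0.4966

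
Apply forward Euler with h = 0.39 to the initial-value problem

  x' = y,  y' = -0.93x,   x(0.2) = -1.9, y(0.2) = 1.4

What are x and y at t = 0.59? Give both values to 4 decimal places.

Euler on (x,y): x_{n+1} = x_n + h·x', y_{n+1} = y_n + h·y'.
0.200000: (-1.900000, 1.400000); f=(1.400000, 1.767000) → (-1.354000, 2.089130)
(x(0.59), y(0.59)) ≈ (-1.3540, 2.0891)

-1.3540, 2.0891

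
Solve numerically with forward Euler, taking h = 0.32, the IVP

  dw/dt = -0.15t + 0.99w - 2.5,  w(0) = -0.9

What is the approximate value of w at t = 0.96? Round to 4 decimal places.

-5.3465

Euler: w_{n+1} = w_n + h·f(t_n, w_n).
t=0.000000, w=-0.900000: f=-3.391000 → w ← -0.900000 + 0.32·(-3.391000) = -1.985120
t=0.320000, w=-1.985120: f=-4.513269 → w ← -1.985120 + 0.32·(-4.513269) = -3.429366
t=0.640000, w=-3.429366: f=-5.991072 → w ← -3.429366 + 0.32·(-5.991072) = -5.346509
w(0.96) ≈ -5.3465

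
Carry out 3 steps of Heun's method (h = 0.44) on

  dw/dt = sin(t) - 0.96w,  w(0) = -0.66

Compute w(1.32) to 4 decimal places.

Heun: k1 = f(t_n, w_n); k2 = f(t_n + h, w_n + h·k1); w_{n+1} = w_n + (h/2)·(k1 + k2).
t=0.000000, w=-0.660000:
  k1 = f(0.000000, -0.660000) = 0.633600
  k2 = f(0.440000, -0.381216) = 0.791907
  w ← -0.660000 + (0.44/2)·(0.633600 + 0.791907) = -0.346388
t=0.440000, w=-0.346388:
  k1 = f(0.440000, -0.346388) = 0.758472
  k2 = f(0.880000, -0.012661) = 0.782893
  w ← -0.346388 + (0.44/2)·(0.758472 + 0.782893) = -0.007288
t=0.880000, w=-0.007288:
  k1 = f(0.880000, -0.007288) = 0.777735
  k2 = f(1.320000, 0.334916) = 0.647196
  w ← -0.007288 + (0.44/2)·(0.777735 + 0.647196) = 0.306197
w(1.32) ≈ 0.3062

0.3062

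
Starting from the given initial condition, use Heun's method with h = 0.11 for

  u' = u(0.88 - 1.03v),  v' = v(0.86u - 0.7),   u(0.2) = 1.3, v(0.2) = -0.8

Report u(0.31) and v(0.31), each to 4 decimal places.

Heun on (u,v): k1 = f(x_n, state_n); k2 = f(x_n + h, state_n + h·k1); state_{n+1} = state_n + (h/2)·(k1 + k2).
0.200000: (1.300000, -0.800000)
  k1 = (2.215200, -0.334400)
  predictor → (1.543672, -0.836784)
  k2 = (2.688903, -0.525130)
  → (1.569726, -0.847274)
(u(0.31), v(0.31)) ≈ (1.5697, -0.8473)

1.5697, -0.8473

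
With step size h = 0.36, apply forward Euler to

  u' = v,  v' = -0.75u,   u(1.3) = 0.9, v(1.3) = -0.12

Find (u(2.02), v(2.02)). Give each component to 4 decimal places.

0.7261, -0.5943

Euler on (u,v): u_{n+1} = u_n + h·u', v_{n+1} = v_n + h·v'.
1.300000: (0.900000, -0.120000); f=(-0.120000, -0.675000) → (0.856800, -0.363000)
1.660000: (0.856800, -0.363000); f=(-0.363000, -0.642600) → (0.726120, -0.594336)
(u(2.02), v(2.02)) ≈ (0.7261, -0.5943)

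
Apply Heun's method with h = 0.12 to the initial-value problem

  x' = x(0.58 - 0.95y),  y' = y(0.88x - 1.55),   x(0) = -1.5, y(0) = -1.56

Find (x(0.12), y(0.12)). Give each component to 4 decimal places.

-1.8598, -1.0952

Heun on (x,y): k1 = f(t_n, state_n); k2 = f(t_n + h, state_n + h·k1); state_{n+1} = state_n + (h/2)·(k1 + k2).
0.000000: (-1.500000, -1.560000)
  k1 = (-3.093000, 4.477200)
  predictor → (-1.871160, -1.022736)
  k2 = (-2.903290, 3.269299)
  → (-1.859777, -1.095210)
(x(0.12), y(0.12)) ≈ (-1.8598, -1.0952)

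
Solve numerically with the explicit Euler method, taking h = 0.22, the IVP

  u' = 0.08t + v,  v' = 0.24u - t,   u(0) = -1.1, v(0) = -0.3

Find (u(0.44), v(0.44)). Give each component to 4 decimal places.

Euler on (u,v): u_{n+1} = u_n + h·u', v_{n+1} = v_n + h·v'.
0.000000: (-1.100000, -0.300000); f=(-0.300000, -0.264000) → (-1.166000, -0.358080)
0.220000: (-1.166000, -0.358080); f=(-0.340480, -0.499840) → (-1.240906, -0.468045)
(u(0.44), v(0.44)) ≈ (-1.2409, -0.4680)

-1.2409, -0.4680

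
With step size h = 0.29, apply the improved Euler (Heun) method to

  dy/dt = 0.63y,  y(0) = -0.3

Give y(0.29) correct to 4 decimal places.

-0.3598

Heun: k1 = f(t_n, y_n); k2 = f(t_n + h, y_n + h·k1); y_{n+1} = y_n + (h/2)·(k1 + k2).
t=0.000000, y=-0.300000:
  k1 = f(0.000000, -0.300000) = -0.189000
  k2 = f(0.290000, -0.354810) = -0.223530
  y ← -0.300000 + (0.29/2)·(-0.189000 + (-0.223530)) = -0.359817
y(0.29) ≈ -0.3598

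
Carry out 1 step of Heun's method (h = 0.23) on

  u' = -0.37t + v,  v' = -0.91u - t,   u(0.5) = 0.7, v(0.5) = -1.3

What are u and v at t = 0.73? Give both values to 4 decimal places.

Heun on (u,v): k1 = f(t_n, state_n); k2 = f(t_n + h, state_n + h·k1); state_{n+1} = state_n + (h/2)·(k1 + k2).
0.500000: (0.700000, -1.300000)
  k1 = (-1.485000, -1.137000)
  predictor → (0.358450, -1.561510)
  k2 = (-1.831610, -1.056189)
  → (0.318590, -1.552217)
(u(0.73), v(0.73)) ≈ (0.3186, -1.5522)

0.3186, -1.5522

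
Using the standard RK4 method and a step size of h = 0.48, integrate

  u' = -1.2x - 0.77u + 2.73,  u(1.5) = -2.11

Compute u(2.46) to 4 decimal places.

-0.8154

RK4: k1 = f(x_n, u_n); k2 = f(x_n + h/2, u_n + (h/2)·k1); k3 = f(x_n + h/2, u_n + (h/2)·k2); k4 = f(x_n + h, u_n + h·k3); u_{n+1} = u_n + (h/6)·(k1 + 2k2 + 2k3 + k4).
x=1.500000, u=-2.110000:
  k1 = f(1.500000, -2.110000) = 2.554700
  k2 = f(1.740000, -1.496872) = 1.794591
  k3 = f(1.740000, -1.679298) = 1.935060
  k4 = f(1.980000, -1.181171) = 1.263502
  u ← -2.110000 + (0.48/6)·(k1 + 2k2 + 2k3 + k4) = -1.207800
x=1.980000, u=-1.207800:
  k1 = f(1.980000, -1.207800) = 1.284006
  k2 = f(2.220000, -0.899638) = 0.758721
  k3 = f(2.220000, -1.025707) = 0.855794
  k4 = f(2.460000, -0.797019) = 0.391704
  u ← -1.207800 + (0.48/6)·(k1 + 2k2 + 2k3 + k4) = -0.815420
u(2.46) ≈ -0.8154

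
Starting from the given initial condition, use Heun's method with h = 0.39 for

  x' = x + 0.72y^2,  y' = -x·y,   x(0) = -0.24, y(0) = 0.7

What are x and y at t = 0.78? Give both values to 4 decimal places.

-0.0487, 0.8004

Heun on (x,y): k1 = f(t_n, state_n); k2 = f(t_n + h, state_n + h·k1); state_{n+1} = state_n + (h/2)·(k1 + k2).
0.000000: (-0.240000, 0.700000)
  k1 = (0.112800, 0.168000)
  predictor → (-0.196008, 0.765520)
  k2 = (0.225927, 0.150048)
  → (-0.173948, 0.762019)
0.390000: (-0.173948, 0.762019)
  k1 = (0.244137, 0.132552)
  predictor → (-0.078735, 0.813715)
  k2 = (0.398000, 0.064068)
  → (-0.048732, 0.800360)
(x(0.78), y(0.78)) ≈ (-0.0487, 0.8004)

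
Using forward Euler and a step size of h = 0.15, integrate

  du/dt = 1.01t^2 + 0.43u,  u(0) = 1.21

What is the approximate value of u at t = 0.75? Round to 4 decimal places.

Euler: u_{n+1} = u_n + h·f(t_n, u_n).
t=0.000000, u=1.210000: f=0.520300 → u ← 1.210000 + 0.15·0.520300 = 1.288045
t=0.150000, u=1.288045: f=0.576584 → u ← 1.288045 + 0.15·0.576584 = 1.374533
t=0.300000, u=1.374533: f=0.681949 → u ← 1.374533 + 0.15·0.681949 = 1.476825
t=0.450000, u=1.476825: f=0.839560 → u ← 1.476825 + 0.15·0.839560 = 1.602759
t=0.600000, u=1.602759: f=1.052786 → u ← 1.602759 + 0.15·1.052786 = 1.760677
u(0.75) ≈ 1.7607

1.7607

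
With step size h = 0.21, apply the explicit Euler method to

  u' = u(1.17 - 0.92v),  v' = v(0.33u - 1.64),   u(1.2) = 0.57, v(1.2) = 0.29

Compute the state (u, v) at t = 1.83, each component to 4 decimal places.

Euler on (u,v): u_{n+1} = u_n + h·u', v_{n+1} = v_n + h·v'.
1.200000: (0.570000, 0.290000); f=(0.514824, -0.421051) → (0.678113, 0.201579)
1.410000: (0.678113, 0.201579); f=(0.667634, -0.285481) → (0.818316, 0.141628)
1.620000: (0.818316, 0.141628); f=(0.850805, -0.194024) → (0.996985, 0.100883)
(u(1.83), v(1.83)) ≈ (0.9970, 0.1009)

0.9970, 0.1009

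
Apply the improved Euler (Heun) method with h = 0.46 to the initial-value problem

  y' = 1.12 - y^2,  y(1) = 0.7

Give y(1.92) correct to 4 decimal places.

0.9674

Heun: k1 = f(x_n, y_n); k2 = f(x_n + h, y_n + h·k1); y_{n+1} = y_n + (h/2)·(k1 + k2).
x=1.000000, y=0.700000:
  k1 = f(1.000000, 0.700000) = 0.630000
  k2 = f(1.460000, 0.989800) = 0.140296
  y ← 0.700000 + (0.46/2)·(0.630000 + 0.140296) = 0.877168
x=1.460000, y=0.877168:
  k1 = f(1.460000, 0.877168) = 0.350576
  k2 = f(1.920000, 1.038433) = 0.041657
  y ← 0.877168 + (0.46/2)·(0.350576 + 0.041657) = 0.967382
y(1.92) ≈ 0.9674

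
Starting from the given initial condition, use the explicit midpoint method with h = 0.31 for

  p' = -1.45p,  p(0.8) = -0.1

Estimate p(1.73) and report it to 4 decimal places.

Midpoint: k1 = f(x_n, p_n); k2 = f(x_n + h/2, p_n + (h/2)·k1); p_{n+1} = p_n + h·k2.
x=0.800000, p=-0.100000:
  k1 = f(0.800000, -0.100000) = 0.145000
  k2 = f(0.955000, -0.077525) = 0.112411
  p ← -0.100000 + 0.31·0.112411 = -0.065153
x=1.110000, p=-0.065153:
  k1 = f(1.110000, -0.065153) = 0.094471
  k2 = f(1.265000, -0.050509) = 0.073239
  p ← -0.065153 + 0.31·0.073239 = -0.042448
x=1.420000, p=-0.042448:
  k1 = f(1.420000, -0.042448) = 0.061550
  k2 = f(1.575000, -0.032908) = 0.047717
  p ← -0.042448 + 0.31·0.047717 = -0.027656
p(1.73) ≈ -0.0277

-0.0277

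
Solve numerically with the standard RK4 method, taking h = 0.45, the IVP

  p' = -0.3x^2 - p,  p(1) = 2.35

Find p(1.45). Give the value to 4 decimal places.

RK4: k1 = f(x_n, p_n); k2 = f(x_n + h/2, p_n + (h/2)·k1); k3 = f(x_n + h/2, p_n + (h/2)·k2); k4 = f(x_n + h, p_n + h·k3); p_{n+1} = p_n + (h/6)·(k1 + 2k2 + 2k3 + k4).
x=1.000000, p=2.350000:
  k1 = f(1.000000, 2.350000) = -2.650000
  k2 = f(1.225000, 1.753750) = -2.203938
  k3 = f(1.225000, 1.854114) = -2.304302
  k4 = f(1.450000, 1.313064) = -1.943814
  p ← 2.350000 + (0.45/6)·(k1 + 2k2 + 2k3 + k4) = 1.329228
p(1.45) ≈ 1.3292

1.3292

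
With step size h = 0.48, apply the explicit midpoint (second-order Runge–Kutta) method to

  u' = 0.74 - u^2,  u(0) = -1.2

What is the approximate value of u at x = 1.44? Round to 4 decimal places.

-29.9657

Midpoint: k1 = f(x_n, u_n); k2 = f(x_n + h/2, u_n + (h/2)·k1); u_{n+1} = u_n + h·k2.
x=0.000000, u=-1.200000:
  k1 = f(0.000000, -1.200000) = -0.700000
  k2 = f(0.240000, -1.368000) = -1.131424
  u ← -1.200000 + 0.48·(-1.131424) = -1.743084
x=0.480000, u=-1.743084:
  k1 = f(0.480000, -1.743084) = -2.298340
  k2 = f(0.720000, -2.294685) = -4.525580
  u ← -1.743084 + 0.48·(-4.525580) = -3.915362
x=0.960000, u=-3.915362:
  k1 = f(0.960000, -3.915362) = -14.590059
  k2 = f(1.200000, -7.416976) = -54.271534
  u ← -3.915362 + 0.48·(-54.271534) = -29.965698
u(1.44) ≈ -29.9657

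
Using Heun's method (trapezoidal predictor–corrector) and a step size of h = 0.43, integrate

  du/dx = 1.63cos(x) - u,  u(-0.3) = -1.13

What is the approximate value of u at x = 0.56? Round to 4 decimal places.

Heun: k1 = f(x_n, u_n); k2 = f(x_n + h, u_n + h·k1); u_{n+1} = u_n + (h/2)·(k1 + k2).
x=-0.300000, u=-1.130000:
  k1 = f(-0.300000, -1.130000) = 2.687198
  k2 = f(0.130000, 0.025495) = 1.590751
  u ← -1.130000 + (0.43/2)·(2.687198 + 1.590751) = -0.210241
x=0.130000, u=-0.210241:
  k1 = f(0.130000, -0.210241) = 1.826487
  k2 = f(0.560000, 0.575148) = 0.805877
  u ← -0.210241 + (0.43/2)·(1.826487 + 0.805877) = 0.355717
u(0.56) ≈ 0.3557

0.3557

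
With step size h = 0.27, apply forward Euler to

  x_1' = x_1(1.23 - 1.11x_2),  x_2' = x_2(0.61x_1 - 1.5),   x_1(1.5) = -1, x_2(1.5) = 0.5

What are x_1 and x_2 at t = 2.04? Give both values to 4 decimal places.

-1.4986, 0.0861

Euler on (x_1,x_2): x_1_{n+1} = x_1_n + h·x_1', x_2_{n+1} = x_2_n + h·x_2'.
1.500000: (-1.000000, 0.500000); f=(-0.675000, -1.055000) → (-1.182250, 0.215150)
1.770000: (-1.182250, 0.215150); f=(-1.171827, -0.477885) → (-1.498643, 0.086121)
(x_1(2.04), x_2(2.04)) ≈ (-1.4986, 0.0861)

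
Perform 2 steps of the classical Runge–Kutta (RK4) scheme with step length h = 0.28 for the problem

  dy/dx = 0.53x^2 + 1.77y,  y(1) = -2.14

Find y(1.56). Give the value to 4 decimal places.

RK4: k1 = f(x_n, y_n); k2 = f(x_n + h/2, y_n + (h/2)·k1); k3 = f(x_n + h/2, y_n + (h/2)·k2); k4 = f(x_n + h, y_n + h·k3); y_{n+1} = y_n + (h/6)·(k1 + 2k2 + 2k3 + k4).
x=1.000000, y=-2.140000:
  k1 = f(1.000000, -2.140000) = -3.257800
  k2 = f(1.140000, -2.596092) = -3.906295
  k3 = f(1.140000, -2.686881) = -4.066992
  k4 = f(1.280000, -3.278758) = -4.935049
  y ← -2.140000 + (0.28/6)·(k1 + 2k2 + 2k3 + k4) = -3.266506
x=1.280000, y=-3.266506:
  k1 = f(1.280000, -3.266506) = -4.913364
  k2 = f(1.420000, -3.954377) = -5.930556
  k3 = f(1.420000, -4.096784) = -6.182616
  k4 = f(1.560000, -4.997639) = -7.556013
  y ← -3.266506 + (0.28/6)·(k1 + 2k2 + 2k3 + k4) = -4.978973
y(1.56) ≈ -4.9790

-4.9790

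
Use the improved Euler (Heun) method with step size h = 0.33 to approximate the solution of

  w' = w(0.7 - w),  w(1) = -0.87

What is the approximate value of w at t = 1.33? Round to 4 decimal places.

Heun: k1 = f(t_n, w_n); k2 = f(t_n + h, w_n + h·k1); w_{n+1} = w_n + (h/2)·(k1 + k2).
t=1.000000, w=-0.870000:
  k1 = f(1.000000, -0.870000) = -1.365900
  k2 = f(1.330000, -1.320747) = -2.668896
  w ← -0.870000 + (0.33/2)·(-1.365900 + (-2.668896)) = -1.535741
w(1.33) ≈ -1.5357

-1.5357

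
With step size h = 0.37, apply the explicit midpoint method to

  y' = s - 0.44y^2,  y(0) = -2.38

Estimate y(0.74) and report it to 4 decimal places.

Midpoint: k1 = f(s_n, y_n); k2 = f(s_n + h/2, y_n + (h/2)·k1); y_{n+1} = y_n + h·k2.
s=0.000000, y=-2.380000:
  k1 = f(0.000000, -2.380000) = -2.492336
  k2 = f(0.185000, -2.841082) = -3.366569
  y ← -2.380000 + 0.37·(-3.366569) = -3.625631
s=0.370000, y=-3.625631:
  k1 = f(0.370000, -3.625631) = -5.413887
  k2 = f(0.555000, -4.627200) = -8.865829
  y ← -3.625631 + 0.37·(-8.865829) = -6.905987
y(0.74) ≈ -6.9060

-6.9060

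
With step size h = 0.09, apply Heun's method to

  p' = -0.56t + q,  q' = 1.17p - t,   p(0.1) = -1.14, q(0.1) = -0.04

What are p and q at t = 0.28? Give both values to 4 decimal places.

Heun on (p,q): k1 = f(t_n, state_n); k2 = f(t_n + h, state_n + h·k1); state_{n+1} = state_n + (h/2)·(k1 + k2).
0.100000: (-1.140000, -0.040000)
  k1 = (-0.096000, -1.433800)
  predictor → (-1.148640, -0.169042)
  k2 = (-0.275442, -1.533909)
  → (-1.156715, -0.173547)
0.190000: (-1.156715, -0.173547)
  k1 = (-0.279947, -1.543356)
  predictor → (-1.181910, -0.312449)
  k2 = (-0.469249, -1.662835)
  → (-1.190429, -0.317826)
(p(0.28), q(0.28)) ≈ (-1.1904, -0.3178)

-1.1904, -0.3178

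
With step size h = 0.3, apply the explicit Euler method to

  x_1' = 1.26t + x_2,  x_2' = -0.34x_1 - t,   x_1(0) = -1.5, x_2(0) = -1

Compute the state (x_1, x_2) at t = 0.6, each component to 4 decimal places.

-1.9407, -0.7534

Euler on (x_1,x_2): x_1_{n+1} = x_1_n + h·x_1', x_2_{n+1} = x_2_n + h·x_2'.
0.000000: (-1.500000, -1.000000); f=(-1.000000, 0.510000) → (-1.800000, -0.847000)
0.300000: (-1.800000, -0.847000); f=(-0.469000, 0.312000) → (-1.940700, -0.753400)
(x_1(0.6), x_2(0.6)) ≈ (-1.9407, -0.7534)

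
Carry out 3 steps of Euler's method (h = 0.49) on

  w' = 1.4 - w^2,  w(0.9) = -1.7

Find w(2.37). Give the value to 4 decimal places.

Euler: w_{n+1} = w_n + h·f(t_n, w_n).
t=0.900000, w=-1.700000: f=-1.490000 → w ← -1.700000 + 0.49·(-1.490000) = -2.430100
t=1.390000, w=-2.430100: f=-4.505386 → w ← -2.430100 + 0.49·(-4.505386) = -4.637739
t=1.880000, w=-4.637739: f=-20.108624 → w ← -4.637739 + 0.49·(-20.108624) = -14.490965
w(2.37) ≈ -14.4910

-14.4910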